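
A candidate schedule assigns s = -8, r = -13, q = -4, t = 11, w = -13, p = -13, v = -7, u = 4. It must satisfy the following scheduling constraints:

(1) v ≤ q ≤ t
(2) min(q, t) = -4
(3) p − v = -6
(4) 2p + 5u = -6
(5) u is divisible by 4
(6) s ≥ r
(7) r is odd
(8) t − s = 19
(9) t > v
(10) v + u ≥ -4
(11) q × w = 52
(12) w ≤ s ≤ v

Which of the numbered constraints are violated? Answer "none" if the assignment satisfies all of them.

(1) values -7 ≤ -4 ≤ 11  ✔
(2) min(-4, 11) = -4  ✔
(3) p − v = -13 − (-7) = -6  ✔
(4) 2p + 5u = 2(-13) + 5(4) = -6  ✔
(5) 4 / 4 = 1, so 4 divides 4  ✔
(6) s = -8, r = -13; -8 ≥ -13  ✔
(7) r = -13 is odd  ✔
(8) t − s = 11 − (-8) = 19  ✔
(9) t = 11, v = -7; 11 > -7  ✔
(10) v + u = -7 + 4 = -3; -3 ≥ -4  ✔
(11) q × w = -4 × (-13) = 52  ✔
(12) values -13 ≤ -8 ≤ -7  ✔

Yes — all constraints hold.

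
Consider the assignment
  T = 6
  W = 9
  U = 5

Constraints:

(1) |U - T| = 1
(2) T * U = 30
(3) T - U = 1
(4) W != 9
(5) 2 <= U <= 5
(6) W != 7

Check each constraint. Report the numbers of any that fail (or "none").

(1) |5 - 6| = 1  yes
(2) T * U = 6 * 5 = 30  yes
(3) T - U = 6 - 5 = 1  yes
(4) W = 9, but 9 is required to differ  no
(5) U = 5 lies in [2, 5]  yes
(6) W = 9, and 9 ≠ 7  yes

Violated: 4.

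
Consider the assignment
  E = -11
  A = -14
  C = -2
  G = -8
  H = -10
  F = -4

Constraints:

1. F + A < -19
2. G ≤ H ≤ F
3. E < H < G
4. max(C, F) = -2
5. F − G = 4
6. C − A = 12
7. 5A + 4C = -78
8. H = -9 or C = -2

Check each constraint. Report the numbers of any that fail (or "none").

No — constraints 1, 2 are not satisfied.

1. F + A = -4 + (-14) = -18; -18 ≥ -19, bound -19 not met — does not hold.
2. values -8, -10, -4; G = -8 is not ≤ H = -10 — does not hold.
3. values -11 < -10 < -8 — holds.
4. max(-2, -4) = -2 — holds.
5. F − G = -4 − (-8) = 4 — holds.
6. C − A = -2 − (-14) = 12 — holds.
7. 5A + 4C = 5(-14) + 4(-2) = -78 — holds.
8. H = -10 ≠ -9, but C = -2 = -2 (second disjunct) — holds.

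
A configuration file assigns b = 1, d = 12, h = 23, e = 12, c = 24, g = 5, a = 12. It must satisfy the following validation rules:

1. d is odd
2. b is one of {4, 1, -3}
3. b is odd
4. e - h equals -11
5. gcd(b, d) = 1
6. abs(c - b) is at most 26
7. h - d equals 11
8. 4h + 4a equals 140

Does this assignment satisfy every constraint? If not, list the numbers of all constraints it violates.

1. d = 12 is even — fails.
2. b = 1 is in {4, 1, -3} — holds.
3. b = 1 is odd — holds.
4. e - h = 12 - 23 = -11 — holds.
5. gcd(1, 12) = 1 — holds.
6. abs(24 - 1) = 23; 23 ≤ 26 — holds.
7. h - d = 23 - 12 = 11 — holds.
8. 4h + 4a = 4(23) + 4(12) = 140 — holds.

Constraint 1 does not hold.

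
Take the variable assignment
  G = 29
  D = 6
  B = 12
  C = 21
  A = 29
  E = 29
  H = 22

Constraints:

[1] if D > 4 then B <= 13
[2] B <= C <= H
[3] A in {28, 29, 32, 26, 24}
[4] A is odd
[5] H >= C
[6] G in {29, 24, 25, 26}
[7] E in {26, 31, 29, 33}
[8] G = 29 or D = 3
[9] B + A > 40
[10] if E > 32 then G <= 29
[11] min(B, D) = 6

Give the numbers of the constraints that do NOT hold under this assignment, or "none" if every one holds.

Yes — all constraints hold.

[1] D = 6 > 4, so we need B ≤ 13; B = 12 ≤ 13 — satisfied.
[2] values 12 <= 21 <= 22 — satisfied.
[3] A = 29 is in {28, 29, 32, 26, 24} — satisfied.
[4] A = 29 is odd — satisfied.
[5] H = 22, C = 21; 22 ≥ 21 — satisfied.
[6] G = 29 is in {29, 24, 25, 26} — satisfied.
[7] E = 29 is in {26, 31, 29, 33} — satisfied.
[8] G = 29 = 29 (first disjunct) — satisfied.
[9] B + A = 12 + 29 = 41; 41 > 40 — satisfied.
[10] E = 29, not > 32; antecedent false, conditional vacuously true — satisfied.
[11] min(12, 6) = 6 — satisfied.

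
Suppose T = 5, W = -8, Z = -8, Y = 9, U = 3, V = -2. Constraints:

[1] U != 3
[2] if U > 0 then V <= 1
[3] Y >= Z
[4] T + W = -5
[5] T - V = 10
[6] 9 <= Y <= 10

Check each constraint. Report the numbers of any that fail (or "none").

Constraints 1, 4, and 5 are violated.

[1] U = 3, but 3 is required to differ — violated.
[2] U = 3 > 0, so we need V ≤ 1; V = -2 ≤ 1 — satisfied.
[3] Y = 9, Z = -8; 9 ≥ -8 — satisfied.
[4] T + W = 5 + (-8) = -3, not -5 — violated.
[5] T - V = 5 - (-2) = 7, not 10 — violated.
[6] Y = 9 lies in [9, 10] — satisfied.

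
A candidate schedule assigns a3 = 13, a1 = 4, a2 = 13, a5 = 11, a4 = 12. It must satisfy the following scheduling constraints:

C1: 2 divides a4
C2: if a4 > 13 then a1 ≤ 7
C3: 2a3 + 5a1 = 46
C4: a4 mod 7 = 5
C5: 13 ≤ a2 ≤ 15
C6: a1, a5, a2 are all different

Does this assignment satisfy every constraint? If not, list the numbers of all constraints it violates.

C1: 12 / 2 = 6, so 2 divides 12 — holds.
C2: a4 = 12, not > 13; antecedent false, conditional vacuously true — holds.
C3: 2a3 + 5a1 = 2(13) + 5(4) = 46 — holds.
C4: 12 mod 7 = 5 — holds.
C5: a2 = 13 lies in [13, 15] — holds.
C6: values 4, 11, 13 are pairwise distinct — holds.

All constraints are satisfied.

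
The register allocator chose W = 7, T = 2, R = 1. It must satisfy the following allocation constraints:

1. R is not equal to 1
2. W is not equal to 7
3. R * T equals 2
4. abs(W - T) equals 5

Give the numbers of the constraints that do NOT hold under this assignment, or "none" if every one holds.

Constraints 1 and 2 do not hold.

1. R = 1, but 1 is required to differ — violated.
2. W = 7, but 7 is required to differ — violated.
3. R * T = 1 * 2 = 2 — satisfied.
4. abs(7 - 2) = 5 — satisfied.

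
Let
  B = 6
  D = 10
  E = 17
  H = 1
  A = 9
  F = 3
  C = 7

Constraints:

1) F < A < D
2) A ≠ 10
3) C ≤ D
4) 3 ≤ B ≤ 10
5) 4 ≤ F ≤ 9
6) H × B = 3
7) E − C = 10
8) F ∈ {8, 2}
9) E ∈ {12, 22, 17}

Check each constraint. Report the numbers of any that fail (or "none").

No — constraints 5, 6, and 8 are not satisfied.

1) values 3 < 9 < 10 — satisfied.
2) A = 9, and 9 ≠ 10 — satisfied.
3) C = 7, D = 10; 7 ≤ 10 — satisfied.
4) B = 6 lies in [3, 10] — satisfied.
5) F = 3 is outside [4, 9] — violated.
6) H × B = 1 × 6 = 6, not 3 — violated.
7) E − C = 17 − 7 = 10 — satisfied.
8) F = 3 is not in {8, 2} — violated.
9) E = 17 is in {12, 22, 17} — satisfied.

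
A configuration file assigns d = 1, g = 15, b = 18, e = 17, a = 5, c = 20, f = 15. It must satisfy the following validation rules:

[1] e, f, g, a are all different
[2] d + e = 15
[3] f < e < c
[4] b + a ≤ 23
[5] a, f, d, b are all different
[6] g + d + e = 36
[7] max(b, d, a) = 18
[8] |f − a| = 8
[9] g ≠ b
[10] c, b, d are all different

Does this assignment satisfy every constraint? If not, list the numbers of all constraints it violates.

[1] f = g = 15, not all different — fails.
[2] d + e = 1 + 17 = 18, not 15 — fails.
[3] values 15 < 17 < 20 — holds.
[4] b + a = 18 + 5 = 23; 23 ≤ 23 — holds.
[5] values 5, 15, 1, 18 are pairwise distinct — holds.
[6] g + d + e = 15 + 1 + 17 = 33, not 36 — fails.
[7] max(18, 1, 5) = 18 — holds.
[8] |15 − 5| = 10, not 8 — fails.
[9] g = 15, b = 18; distinct — holds.
[10] values 20, 18, 1 are pairwise distinct — holds.

Constraints 1, 2, 6, 8 do not hold.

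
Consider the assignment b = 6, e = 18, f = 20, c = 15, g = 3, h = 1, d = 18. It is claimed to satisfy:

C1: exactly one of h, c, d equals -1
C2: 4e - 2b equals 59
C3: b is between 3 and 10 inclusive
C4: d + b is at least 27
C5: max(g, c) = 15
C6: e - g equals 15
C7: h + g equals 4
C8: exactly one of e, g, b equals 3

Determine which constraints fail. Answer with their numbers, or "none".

C1: h=1, c=15, d=18; 0 of them equal -1, not exactly one — violated.
C2: 4e - 2b = 4(18) - 2(6) = 60, not 59 — violated.
C3: b = 6 lies in [3, 10] — satisfied.
C4: d + b = 18 + 6 = 24; 24 < 27, bound 27 not met — violated.
C5: max(3, 15) = 15 — satisfied.
C6: e - g = 18 - 3 = 15 — satisfied.
C7: h + g = 1 + 3 = 4 — satisfied.
C8: e=18, g=3, b=6; 1 of them equals 3 — satisfied.

The assignment fails constraints 1, 2, and 4.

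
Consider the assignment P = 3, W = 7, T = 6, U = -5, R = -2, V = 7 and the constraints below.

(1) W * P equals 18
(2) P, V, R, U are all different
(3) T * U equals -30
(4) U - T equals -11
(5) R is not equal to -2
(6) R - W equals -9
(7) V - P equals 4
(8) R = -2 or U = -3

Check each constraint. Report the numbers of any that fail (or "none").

(1) W * P = 7 * 3 = 21, not 18 — does not hold.
(2) values 3, 7, -2, -5 are pairwise distinct — holds.
(3) T * U = 6 * (-5) = -30 — holds.
(4) U - T = -5 - 6 = -11 — holds.
(5) R = -2, but -2 is required to differ — does not hold.
(6) R - W = -2 - 7 = -9 — holds.
(7) V - P = 7 - 3 = 4 — holds.
(8) R = -2 = -2 (first disjunct) — holds.

Constraints 1 and 5 do not hold.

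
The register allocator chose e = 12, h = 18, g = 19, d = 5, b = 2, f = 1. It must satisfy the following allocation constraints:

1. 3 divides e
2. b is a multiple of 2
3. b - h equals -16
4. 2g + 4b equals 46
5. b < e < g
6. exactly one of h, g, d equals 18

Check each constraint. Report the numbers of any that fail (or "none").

None — every constraint holds.

1. 12 / 3 = 4, so 3 divides 12 — holds.
2. 2 / 2 = 1, so 2 divides 2 — holds.
3. b - h = 2 - 18 = -16 — holds.
4. 2g + 4b = 2(19) + 4(2) = 46 — holds.
5. values 2 < 12 < 19 — holds.
6. h=18, g=19, d=5; 1 of them equals 18 — holds.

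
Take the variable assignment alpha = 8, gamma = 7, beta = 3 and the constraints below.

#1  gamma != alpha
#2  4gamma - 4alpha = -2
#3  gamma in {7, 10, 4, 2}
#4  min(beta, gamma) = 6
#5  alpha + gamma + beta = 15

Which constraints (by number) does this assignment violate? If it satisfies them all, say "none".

Violated: 2, 4, 5.

#1 gamma = 7, alpha = 8; distinct — OK.
#2 4gamma - 4alpha = 4(7) - 4(8) = -4, not -2 — violated.
#3 gamma = 7 is in {7, 10, 4, 2} — OK.
#4 min(3, 7) = 3, not 6 — violated.
#5 alpha + gamma + beta = 8 + 7 + 3 = 18, not 15 — violated.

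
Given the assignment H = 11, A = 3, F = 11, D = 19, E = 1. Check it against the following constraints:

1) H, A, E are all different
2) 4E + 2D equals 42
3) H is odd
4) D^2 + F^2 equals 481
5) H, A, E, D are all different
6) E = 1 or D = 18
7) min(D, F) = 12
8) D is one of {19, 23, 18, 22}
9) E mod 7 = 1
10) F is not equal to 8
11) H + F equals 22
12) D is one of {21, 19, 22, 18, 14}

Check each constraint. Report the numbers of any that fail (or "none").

The assignment fails constraints 4, 7.

1) values 11, 3, 1 are pairwise distinct — OK.
2) 4E + 2D = 4(1) + 2(19) = 42 — OK.
3) H = 11 is odd — OK.
4) D^2 + F^2 = 19^2 + 11^2 = 361 + 121 = 482, not 481 — violated.
5) values 11, 3, 1, 19 are pairwise distinct — OK.
6) E = 1 = 1 (first disjunct) — OK.
7) min(19, 11) = 11, not 12 — violated.
8) D = 19 is in {19, 23, 18, 22} — OK.
9) 1 mod 7 = 1 — OK.
10) F = 11, and 11 ≠ 8 — OK.
11) H + F = 11 + 11 = 22 — OK.
12) D = 19 is in {21, 19, 22, 18, 14} — OK.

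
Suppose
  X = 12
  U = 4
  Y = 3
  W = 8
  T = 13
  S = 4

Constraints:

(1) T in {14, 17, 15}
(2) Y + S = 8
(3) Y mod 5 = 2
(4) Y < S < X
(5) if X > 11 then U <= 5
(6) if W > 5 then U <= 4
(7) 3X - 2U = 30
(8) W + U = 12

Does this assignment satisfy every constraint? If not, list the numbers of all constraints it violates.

(1) T = 13 is not in {14, 17, 15}  false
(2) Y + S = 3 + 4 = 7, not 8  false
(3) 3 mod 5 = 3, not 2  false
(4) values 3 < 4 < 12  true
(5) X = 12 > 11, so we need U ≤ 5; U = 4 ≤ 5  true
(6) W = 8 > 5, so we need U ≤ 4; U = 4 ≤ 4  true
(7) 3X - 2U = 3(12) - 2(4) = 28, not 30  false
(8) W + U = 8 + 4 = 12  true

Constraints 1, 2, 3, 7 are violated.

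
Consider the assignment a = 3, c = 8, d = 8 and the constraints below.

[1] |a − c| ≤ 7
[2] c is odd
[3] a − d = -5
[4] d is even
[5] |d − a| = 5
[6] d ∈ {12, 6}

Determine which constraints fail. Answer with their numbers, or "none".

Constraints 2 and 6 do not hold.

[1] |3 − 8| = 5; 5 ≤ 7 — satisfied.
[2] c = 8 is even — violated.
[3] a − d = 3 − 8 = -5 — satisfied.
[4] d = 8 is even — satisfied.
[5] |8 − 3| = 5 — satisfied.
[6] d = 8 is not in {12, 6} — violated.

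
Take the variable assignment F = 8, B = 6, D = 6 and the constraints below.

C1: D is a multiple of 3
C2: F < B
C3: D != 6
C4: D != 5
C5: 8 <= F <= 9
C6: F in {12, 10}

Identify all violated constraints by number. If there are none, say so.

Constraints 2, 3, and 6 are violated.

C1: 6 / 3 = 2, so 3 divides 6  holds
C2: F = 8, B = 6; 8 ≥ 6 (want <)  fails
C3: D = 6, but 6 is required to differ  fails
C4: D = 6, and 6 ≠ 5  holds
C5: F = 8 lies in [8, 9]  holds
C6: F = 8 is not in {12, 10}  fails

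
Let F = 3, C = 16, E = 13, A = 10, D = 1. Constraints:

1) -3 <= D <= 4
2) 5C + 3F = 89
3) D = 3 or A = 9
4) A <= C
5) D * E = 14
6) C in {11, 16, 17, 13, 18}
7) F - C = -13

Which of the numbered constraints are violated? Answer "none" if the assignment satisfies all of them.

1) D = 1 lies in [-3, 4] — holds.
2) 5C + 3F = 5(16) + 3(3) = 89 — holds.
3) D = 1 ≠ 3 and A = 10 ≠ 9; both disjuncts false — does not hold.
4) A = 10, C = 16; 10 ≤ 16 — holds.
5) D * E = 1 * 13 = 13, not 14 — does not hold.
6) C = 16 is in {11, 16, 17, 13, 18} — holds.
7) F - C = 3 - 16 = -13 — holds.

Constraints 3 and 5 do not hold.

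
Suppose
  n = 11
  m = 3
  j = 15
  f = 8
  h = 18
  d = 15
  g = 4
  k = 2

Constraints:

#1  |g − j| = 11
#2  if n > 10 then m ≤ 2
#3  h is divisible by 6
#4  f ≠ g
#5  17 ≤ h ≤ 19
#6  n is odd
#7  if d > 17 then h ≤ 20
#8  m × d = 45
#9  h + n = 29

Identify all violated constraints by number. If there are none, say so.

#1 |4 − 15| = 11 — OK.
#2 n = 11 > 10, so we need m ≤ 2; but m = 3 > 2 — violated.
#3 18 / 6 = 3, so 6 divides 18 — OK.
#4 f = 8, g = 4; distinct — OK.
#5 h = 18 lies in [17, 19] — OK.
#6 n = 11 is odd — OK.
#7 d = 15, not > 17; antecedent false, conditional vacuously true — OK.
#8 m × d = 3 × 15 = 45 — OK.
#9 h + n = 18 + 11 = 29 — OK.

Constraint 2 does not hold.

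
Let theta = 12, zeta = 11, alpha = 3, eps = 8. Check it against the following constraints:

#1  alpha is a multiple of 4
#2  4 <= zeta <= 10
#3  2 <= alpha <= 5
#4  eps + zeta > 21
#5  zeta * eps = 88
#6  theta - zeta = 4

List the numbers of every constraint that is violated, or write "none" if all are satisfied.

#1 3 = 4*0 + 3, so 4 does not divide 3  fails
#2 zeta = 11 is outside [4, 10]  fails
#3 alpha = 3 lies in [2, 5]  holds
#4 eps + zeta = 8 + 11 = 19; 19 ≤ 21, bound 21 not met  fails
#5 zeta * eps = 11 * 8 = 88  holds
#6 theta - zeta = 12 - 11 = 1, not 4  fails

No — constraints 1, 2, 4, 6 are not satisfied.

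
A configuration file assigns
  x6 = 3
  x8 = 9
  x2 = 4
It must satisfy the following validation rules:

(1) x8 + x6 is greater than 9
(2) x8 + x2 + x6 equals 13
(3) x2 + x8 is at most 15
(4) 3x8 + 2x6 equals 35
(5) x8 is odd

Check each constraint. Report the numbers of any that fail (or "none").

(1) x8 + x6 = 9 + 3 = 12; 12 > 9 — holds.
(2) x8 + x2 + x6 = 9 + 4 + 3 = 16, not 13 — fails.
(3) x2 + x8 = 4 + 9 = 13; 13 ≤ 15 — holds.
(4) 3x8 + 2x6 = 3(9) + 2(3) = 33, not 35 — fails.
(5) x8 = 9 is odd — holds.

The assignment fails constraints 2 and 4.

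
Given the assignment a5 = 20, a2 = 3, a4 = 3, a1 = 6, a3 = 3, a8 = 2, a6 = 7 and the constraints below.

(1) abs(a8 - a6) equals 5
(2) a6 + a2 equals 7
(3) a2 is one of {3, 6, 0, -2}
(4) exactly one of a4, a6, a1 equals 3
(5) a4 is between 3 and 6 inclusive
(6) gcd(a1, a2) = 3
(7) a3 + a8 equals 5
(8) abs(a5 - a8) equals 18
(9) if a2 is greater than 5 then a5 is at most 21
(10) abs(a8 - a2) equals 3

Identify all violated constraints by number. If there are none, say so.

(1) abs(2 - 7) = 5 — holds.
(2) a6 + a2 = 7 + 3 = 10, not 7 — fails.
(3) a2 = 3 is in {3, 6, 0, -2} — holds.
(4) a4=3, a6=7, a1=6; 1 of them equals 3 — holds.
(5) a4 = 3 lies in [3, 6] — holds.
(6) gcd(6, 3) = 3 — holds.
(7) a3 + a8 = 3 + 2 = 5 — holds.
(8) abs(20 - 2) = 18 — holds.
(9) a2 = 3, not > 5; antecedent false, conditional vacuously true — holds.
(10) abs(2 - 3) = 1, not 3 — fails.

Constraints 2 and 10 do not hold.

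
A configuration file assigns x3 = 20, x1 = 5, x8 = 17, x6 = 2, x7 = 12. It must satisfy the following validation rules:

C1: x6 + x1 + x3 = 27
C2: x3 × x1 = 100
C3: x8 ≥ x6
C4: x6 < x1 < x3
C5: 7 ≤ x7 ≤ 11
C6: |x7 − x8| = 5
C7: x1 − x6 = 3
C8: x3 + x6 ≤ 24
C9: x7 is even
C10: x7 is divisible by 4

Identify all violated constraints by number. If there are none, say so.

C1: x6 + x1 + x3 = 2 + 5 + 20 = 27 — OK.
C2: x3 × x1 = 20 × 5 = 100 — OK.
C3: x8 = 17, x6 = 2; 17 ≥ 2 — OK.
C4: values 2 < 5 < 20 — OK.
C5: x7 = 12 is outside [7, 11] — violated.
C6: |12 − 17| = 5 — OK.
C7: x1 − x6 = 5 − 2 = 3 — OK.
C8: x3 + x6 = 20 + 2 = 22; 22 ≤ 24 — OK.
C9: x7 = 12 is even — OK.
C10: 12 / 4 = 3, so 4 divides 12 — OK.

Constraint 5 is violated.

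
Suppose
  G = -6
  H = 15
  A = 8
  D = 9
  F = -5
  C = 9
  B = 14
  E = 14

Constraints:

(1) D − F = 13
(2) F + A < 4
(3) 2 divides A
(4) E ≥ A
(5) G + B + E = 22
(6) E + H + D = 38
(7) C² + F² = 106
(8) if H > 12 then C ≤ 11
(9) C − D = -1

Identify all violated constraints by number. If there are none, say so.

Violated: 1 and 9.

(1) D − F = 9 − (-5) = 14, not 13  fails
(2) F + A = -5 + 8 = 3; 3 < 4  holds
(3) 8 / 2 = 4, so 2 divides 8  holds
(4) E = 14, A = 8; 14 ≥ 8  holds
(5) G + B + E = -6 + 14 + 14 = 22  holds
(6) E + H + D = 14 + 15 + 9 = 38  holds
(7) C² + F² = 9² + (-5)² = 81 + 25 = 106  holds
(8) H = 15 > 12, so we need C ≤ 11; C = 9 ≤ 11  holds
(9) C − D = 9 − 9 = 0, not -1  fails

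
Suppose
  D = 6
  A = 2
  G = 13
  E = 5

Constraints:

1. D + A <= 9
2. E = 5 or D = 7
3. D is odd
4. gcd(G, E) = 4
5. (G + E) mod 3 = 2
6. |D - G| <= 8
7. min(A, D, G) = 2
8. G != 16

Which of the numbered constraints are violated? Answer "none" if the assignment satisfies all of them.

No — constraints 3, 4, and 5 are not satisfied.

1. D + A = 6 + 2 = 8; 8 ≤ 9 — holds.
2. E = 5 = 5 (first disjunct) — holds.
3. D = 6 is even — does not hold.
4. gcd(13, 5) = 1, not 4 — does not hold.
5. G + E = 18; 18 mod 3 = 0, not 2 — does not hold.
6. |6 - 13| = 7; 7 ≤ 8 — holds.
7. min(2, 6, 13) = 2 — holds.
8. G = 13, and 13 ≠ 16 — holds.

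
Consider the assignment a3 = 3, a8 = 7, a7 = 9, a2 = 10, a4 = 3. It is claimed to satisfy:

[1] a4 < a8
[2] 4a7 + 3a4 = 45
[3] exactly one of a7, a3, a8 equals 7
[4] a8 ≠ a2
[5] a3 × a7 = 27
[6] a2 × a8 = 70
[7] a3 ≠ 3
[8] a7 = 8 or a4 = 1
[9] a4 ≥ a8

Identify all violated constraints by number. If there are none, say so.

[1] a4 = 3, a8 = 7; 3 < 7  true
[2] 4a7 + 3a4 = 4(9) + 3(3) = 45  true
[3] a7=9, a3=3, a8=7; 1 of them equals 7  true
[4] a8 = 7, a2 = 10; distinct  true
[5] a3 × a7 = 3 × 9 = 27  true
[6] a2 × a8 = 10 × 7 = 70  true
[7] a3 = 3, but 3 is required to differ  false
[8] a7 = 9 ≠ 8 and a4 = 3 ≠ 1; both disjuncts false  false
[9] a4 = 3, a8 = 7; 3 < 7 (want ≥)  false

No — constraints 7, 8, and 9 are not satisfied.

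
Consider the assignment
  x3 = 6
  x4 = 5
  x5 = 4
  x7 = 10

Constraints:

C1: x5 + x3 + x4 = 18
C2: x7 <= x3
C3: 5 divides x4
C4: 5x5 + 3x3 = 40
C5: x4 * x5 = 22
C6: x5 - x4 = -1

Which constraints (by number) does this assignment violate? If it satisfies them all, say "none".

No — constraints 1, 2, 4, 5 are not satisfied.

C1: x5 + x3 + x4 = 4 + 6 + 5 = 15, not 18  false
C2: x7 = 10, x3 = 6; 10 > 6 (want ≤)  false
C3: 5 / 5 = 1, so 5 divides 5  true
C4: 5x5 + 3x3 = 5(4) + 3(6) = 38, not 40  false
C5: x4 * x5 = 5 * 4 = 20, not 22  false
C6: x5 - x4 = 4 - 5 = -1  true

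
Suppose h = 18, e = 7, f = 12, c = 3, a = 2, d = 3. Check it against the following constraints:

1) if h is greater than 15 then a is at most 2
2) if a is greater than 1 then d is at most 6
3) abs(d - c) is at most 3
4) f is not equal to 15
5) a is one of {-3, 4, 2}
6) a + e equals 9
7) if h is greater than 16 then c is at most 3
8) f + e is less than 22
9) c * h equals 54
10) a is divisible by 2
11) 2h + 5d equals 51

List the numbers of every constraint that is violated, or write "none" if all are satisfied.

Yes — all constraints hold.

1) h = 18 > 15, so we need a ≤ 2; a = 2 ≤ 2 — satisfied.
2) a = 2 > 1, so we need d ≤ 6; d = 3 ≤ 6 — satisfied.
3) abs(3 - 3) = 0; 0 ≤ 3 — satisfied.
4) f = 12, and 12 ≠ 15 — satisfied.
5) a = 2 is in {-3, 4, 2} — satisfied.
6) a + e = 2 + 7 = 9 — satisfied.
7) h = 18 > 16, so we need c ≤ 3; c = 3 ≤ 3 — satisfied.
8) f + e = 12 + 7 = 19; 19 < 22 — satisfied.
9) c * h = 3 * 18 = 54 — satisfied.
10) 2 / 2 = 1, so 2 divides 2 — satisfied.
11) 2h + 5d = 2(18) + 5(3) = 51 — satisfied.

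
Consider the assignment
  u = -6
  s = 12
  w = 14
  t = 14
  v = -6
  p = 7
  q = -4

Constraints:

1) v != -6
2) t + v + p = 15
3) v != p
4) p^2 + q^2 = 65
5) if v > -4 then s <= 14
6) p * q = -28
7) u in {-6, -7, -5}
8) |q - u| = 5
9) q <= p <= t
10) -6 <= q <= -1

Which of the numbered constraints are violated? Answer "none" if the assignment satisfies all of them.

Constraints 1 and 8 are violated.

1) v = -6, but -6 is required to differ — violated.
2) t + v + p = 14 + (-6) + 7 = 15 — satisfied.
3) v = -6, p = 7; distinct — satisfied.
4) p^2 + q^2 = 7^2 + (-4)^2 = 49 + 16 = 65 — satisfied.
5) v = -6, not > -4; antecedent false, conditional vacuously true — satisfied.
6) p * q = 7 * (-4) = -28 — satisfied.
7) u = -6 is in {-6, -7, -5} — satisfied.
8) |-4 - (-6)| = 2, not 5 — violated.
9) values -4 <= 7 <= 14 — satisfied.
10) q = -4 lies in [-6, -1] — satisfied.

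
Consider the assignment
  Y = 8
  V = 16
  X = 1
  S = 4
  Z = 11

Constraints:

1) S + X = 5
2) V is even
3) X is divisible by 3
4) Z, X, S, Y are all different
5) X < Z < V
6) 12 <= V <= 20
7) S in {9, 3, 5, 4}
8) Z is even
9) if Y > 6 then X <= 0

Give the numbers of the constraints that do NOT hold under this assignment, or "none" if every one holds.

The assignment fails constraints 3, 8, and 9.

1) S + X = 4 + 1 = 5  holds
2) V = 16 is even  holds
3) 1 = 3*0 + 1, so 3 does not divide 1  fails
4) values 11, 1, 4, 8 are pairwise distinct  holds
5) values 1 < 11 < 16  holds
6) V = 16 lies in [12, 20]  holds
7) S = 4 is in {9, 3, 5, 4}  holds
8) Z = 11 is odd  fails
9) Y = 8 > 6, so we need X ≤ 0; but X = 1 > 0  fails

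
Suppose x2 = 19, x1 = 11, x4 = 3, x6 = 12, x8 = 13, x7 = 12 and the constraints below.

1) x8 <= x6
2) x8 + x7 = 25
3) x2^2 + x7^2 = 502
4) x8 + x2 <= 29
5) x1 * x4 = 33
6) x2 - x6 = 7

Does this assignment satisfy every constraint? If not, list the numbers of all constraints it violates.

The assignment fails constraints 1, 3, and 4.

1) x8 = 13, x6 = 12; 13 > 12 (want ≤) — does not hold.
2) x8 + x7 = 13 + 12 = 25 — holds.
3) x2^2 + x7^2 = 19^2 + 12^2 = 361 + 144 = 505, not 502 — does not hold.
4) x8 + x2 = 13 + 19 = 32; 32 > 29, bound 29 not met — does not hold.
5) x1 * x4 = 11 * 3 = 33 — holds.
6) x2 - x6 = 19 - 12 = 7 — holds.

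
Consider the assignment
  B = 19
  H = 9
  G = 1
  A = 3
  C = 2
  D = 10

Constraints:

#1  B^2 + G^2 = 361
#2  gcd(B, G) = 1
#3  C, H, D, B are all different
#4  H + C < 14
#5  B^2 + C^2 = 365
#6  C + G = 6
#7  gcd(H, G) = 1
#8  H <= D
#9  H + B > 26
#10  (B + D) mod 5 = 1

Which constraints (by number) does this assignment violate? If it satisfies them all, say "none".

#1 B^2 + G^2 = 19^2 + 1^2 = 361 + 1 = 362, not 361 — violated.
#2 gcd(19, 1) = 1 — OK.
#3 values 2, 9, 10, 19 are pairwise distinct — OK.
#4 H + C = 9 + 2 = 11; 11 < 14 — OK.
#5 B^2 + C^2 = 19^2 + 2^2 = 361 + 4 = 365 — OK.
#6 C + G = 2 + 1 = 3, not 6 — violated.
#7 gcd(9, 1) = 1 — OK.
#8 H = 9, D = 10; 9 ≤ 10 — OK.
#9 H + B = 9 + 19 = 28; 28 > 26 — OK.
#10 B + D = 29; 29 mod 5 = 4, not 1 — violated.

Constraints 1, 6, 10 are violated.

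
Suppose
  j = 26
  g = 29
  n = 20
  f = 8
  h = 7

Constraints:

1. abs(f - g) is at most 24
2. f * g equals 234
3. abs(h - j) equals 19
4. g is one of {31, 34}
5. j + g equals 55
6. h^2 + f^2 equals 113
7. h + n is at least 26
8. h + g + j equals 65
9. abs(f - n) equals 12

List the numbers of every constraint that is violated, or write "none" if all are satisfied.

Constraints 2, 4, 8 are violated.

1. abs(8 - 29) = 21; 21 ≤ 24 — holds.
2. f * g = 8 * 29 = 232, not 234 — does not hold.
3. abs(7 - 26) = 19 — holds.
4. g = 29 is not in {31, 34} — does not hold.
5. j + g = 26 + 29 = 55 — holds.
6. h^2 + f^2 = 7^2 + 8^2 = 49 + 64 = 113 — holds.
7. h + n = 7 + 20 = 27; 27 ≥ 26 — holds.
8. h + g + j = 7 + 29 + 26 = 62, not 65 — does not hold.
9. abs(8 - 20) = 12 — holds.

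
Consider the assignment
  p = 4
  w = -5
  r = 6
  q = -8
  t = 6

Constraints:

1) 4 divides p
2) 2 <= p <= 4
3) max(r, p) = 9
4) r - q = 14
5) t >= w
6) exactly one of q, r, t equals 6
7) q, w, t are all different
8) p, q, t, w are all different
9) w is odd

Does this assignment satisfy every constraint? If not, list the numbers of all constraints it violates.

No — constraints 3 and 6 are not satisfied.

1) 4 / 4 = 1, so 4 divides 4  true
2) p = 4 lies in [2, 4]  true
3) max(6, 4) = 6, not 9  false
4) r - q = 6 - (-8) = 14  true
5) t = 6, w = -5; 6 ≥ -5  true
6) q=-8, r=6, t=6; 2 of them equal 6, not exactly one  false
7) values -8, -5, 6 are pairwise distinct  true
8) values 4, -8, 6, -5 are pairwise distinct  true
9) w = -5 is odd  true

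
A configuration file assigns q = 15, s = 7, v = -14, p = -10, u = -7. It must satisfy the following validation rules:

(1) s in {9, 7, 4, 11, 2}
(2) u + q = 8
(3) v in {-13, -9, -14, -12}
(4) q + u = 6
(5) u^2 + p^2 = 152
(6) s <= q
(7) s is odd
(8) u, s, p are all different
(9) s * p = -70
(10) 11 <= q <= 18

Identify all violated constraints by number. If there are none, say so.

(1) s = 7 is in {9, 7, 4, 11, 2} — satisfied.
(2) u + q = -7 + 15 = 8 — satisfied.
(3) v = -14 is in {-13, -9, -14, -12} — satisfied.
(4) q + u = 15 + (-7) = 8, not 6 — violated.
(5) u^2 + p^2 = (-7)^2 + (-10)^2 = 49 + 100 = 149, not 152 — violated.
(6) s = 7, q = 15; 7 ≤ 15 — satisfied.
(7) s = 7 is odd — satisfied.
(8) values -7, 7, -10 are pairwise distinct — satisfied.
(9) s * p = 7 * (-10) = -70 — satisfied.
(10) q = 15 lies in [11, 18] — satisfied.

Constraints 4, 5 do not hold.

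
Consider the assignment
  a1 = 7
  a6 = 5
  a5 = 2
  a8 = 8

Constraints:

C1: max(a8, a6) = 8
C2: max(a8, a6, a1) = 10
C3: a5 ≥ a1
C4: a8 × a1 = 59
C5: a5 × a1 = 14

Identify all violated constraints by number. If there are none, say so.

C1: max(8, 5) = 8 — satisfied.
C2: max(8, 5, 7) = 8, not 10 — violated.
C3: a5 = 2, a1 = 7; 2 < 7 (want ≥) — violated.
C4: a8 × a1 = 8 × 7 = 56, not 59 — violated.
C5: a5 × a1 = 2 × 7 = 14 — satisfied.

No — constraints 2, 3, and 4 are not satisfied.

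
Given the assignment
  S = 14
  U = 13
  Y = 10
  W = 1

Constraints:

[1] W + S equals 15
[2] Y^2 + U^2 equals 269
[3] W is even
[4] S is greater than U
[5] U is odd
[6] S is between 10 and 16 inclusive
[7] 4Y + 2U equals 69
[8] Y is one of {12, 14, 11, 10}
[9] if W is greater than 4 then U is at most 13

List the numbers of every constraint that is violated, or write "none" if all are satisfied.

The assignment fails constraints 3 and 7.

[1] W + S = 1 + 14 = 15 — satisfied.
[2] Y^2 + U^2 = 10^2 + 13^2 = 100 + 169 = 269 — satisfied.
[3] W = 1 is odd — violated.
[4] S = 14, U = 13; 14 > 13 — satisfied.
[5] U = 13 is odd — satisfied.
[6] S = 14 lies in [10, 16] — satisfied.
[7] 4Y + 2U = 4(10) + 2(13) = 66, not 69 — violated.
[8] Y = 10 is in {12, 14, 11, 10} — satisfied.
[9] W = 1, not > 4; antecedent false, conditional vacuously true — satisfied.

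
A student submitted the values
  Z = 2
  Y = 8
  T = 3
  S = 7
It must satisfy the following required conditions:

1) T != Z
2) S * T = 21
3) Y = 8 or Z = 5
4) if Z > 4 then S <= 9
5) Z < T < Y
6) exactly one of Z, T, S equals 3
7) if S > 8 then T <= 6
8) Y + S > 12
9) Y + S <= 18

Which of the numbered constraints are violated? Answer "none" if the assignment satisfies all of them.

Yes — all constraints hold.

1) T = 3, Z = 2; distinct  holds
2) S * T = 7 * 3 = 21  holds
3) Y = 8 = 8 (first disjunct)  holds
4) Z = 2, not > 4; antecedent false, conditional vacuously true  holds
5) values 2 < 3 < 8  holds
6) Z=2, T=3, S=7; 1 of them equals 3  holds
7) S = 7, not > 8; antecedent false, conditional vacuously true  holds
8) Y + S = 8 + 7 = 15; 15 > 12  holds
9) Y + S = 8 + 7 = 15; 15 ≤ 18  holds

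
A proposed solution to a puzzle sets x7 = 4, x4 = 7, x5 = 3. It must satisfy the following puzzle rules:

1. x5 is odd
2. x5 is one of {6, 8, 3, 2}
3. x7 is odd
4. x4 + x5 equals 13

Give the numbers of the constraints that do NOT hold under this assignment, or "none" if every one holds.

No — constraints 3 and 4 are not satisfied.

1. x5 = 3 is odd  OK
2. x5 = 3 is in {6, 8, 3, 2}  OK
3. x7 = 4 is even  FAIL
4. x4 + x5 = 7 + 3 = 10, not 13  FAIL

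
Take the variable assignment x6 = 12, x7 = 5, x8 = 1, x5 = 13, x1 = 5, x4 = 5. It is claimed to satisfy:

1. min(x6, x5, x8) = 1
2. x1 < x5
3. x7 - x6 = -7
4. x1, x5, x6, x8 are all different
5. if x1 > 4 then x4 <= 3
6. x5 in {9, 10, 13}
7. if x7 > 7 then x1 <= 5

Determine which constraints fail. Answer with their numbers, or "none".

Constraint 5 does not hold.

1. min(12, 13, 1) = 1  yes
2. x1 = 5, x5 = 13; 5 < 13  yes
3. x7 - x6 = 5 - 12 = -7  yes
4. values 5, 13, 12, 1 are pairwise distinct  yes
5. x1 = 5 > 4, so we need x4 ≤ 3; but x4 = 5 > 3  no
6. x5 = 13 is in {9, 10, 13}  yes
7. x7 = 5, not > 7; antecedent false, conditional vacuously true  yes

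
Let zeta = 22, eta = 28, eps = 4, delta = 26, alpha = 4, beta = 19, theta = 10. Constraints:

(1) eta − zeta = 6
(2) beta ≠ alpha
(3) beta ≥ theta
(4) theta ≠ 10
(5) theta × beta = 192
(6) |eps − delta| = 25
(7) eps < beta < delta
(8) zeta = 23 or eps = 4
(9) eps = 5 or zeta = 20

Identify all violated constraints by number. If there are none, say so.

Violated: 4, 5, 6, and 9.

(1) eta − zeta = 28 − 22 = 6  holds
(2) beta = 19, alpha = 4; distinct  holds
(3) beta = 19, theta = 10; 19 ≥ 10  holds
(4) theta = 10, but 10 is required to differ  fails
(5) theta × beta = 10 × 19 = 190, not 192  fails
(6) |4 − 26| = 22, not 25  fails
(7) values 4 < 19 < 26  holds
(8) zeta = 22 ≠ 23, but eps = 4 = 4 (second disjunct)  holds
(9) eps = 4 ≠ 5 and zeta = 22 ≠ 20; both disjuncts false  fails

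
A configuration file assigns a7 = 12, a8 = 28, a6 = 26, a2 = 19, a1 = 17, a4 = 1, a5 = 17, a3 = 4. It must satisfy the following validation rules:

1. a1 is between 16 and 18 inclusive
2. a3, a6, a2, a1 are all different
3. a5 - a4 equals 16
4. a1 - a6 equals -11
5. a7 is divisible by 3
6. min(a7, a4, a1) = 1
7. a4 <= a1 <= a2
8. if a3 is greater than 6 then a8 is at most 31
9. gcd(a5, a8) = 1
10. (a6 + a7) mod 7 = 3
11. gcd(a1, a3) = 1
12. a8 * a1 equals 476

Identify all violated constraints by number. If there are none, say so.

Constraint 4 does not hold.

1. a1 = 17 lies in [16, 18] — holds.
2. values 4, 26, 19, 17 are pairwise distinct — holds.
3. a5 - a4 = 17 - 1 = 16 — holds.
4. a1 - a6 = 17 - 26 = -9, not -11 — fails.
5. 12 / 3 = 4, so 3 divides 12 — holds.
6. min(12, 1, 17) = 1 — holds.
7. values 1 <= 17 <= 19 — holds.
8. a3 = 4, not > 6; antecedent false, conditional vacuously true — holds.
9. gcd(17, 28) = 1 — holds.
10. a6 + a7 = 38; 38 mod 7 = 3 — holds.
11. gcd(17, 4) = 1 — holds.
12. a8 * a1 = 28 * 17 = 476 — holds.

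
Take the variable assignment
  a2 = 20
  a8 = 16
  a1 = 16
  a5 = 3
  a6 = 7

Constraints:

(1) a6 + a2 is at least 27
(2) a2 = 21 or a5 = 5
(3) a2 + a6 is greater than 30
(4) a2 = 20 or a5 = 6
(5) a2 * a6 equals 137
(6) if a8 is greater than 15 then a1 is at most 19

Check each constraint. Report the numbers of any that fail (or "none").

Violated: 2, 3, and 5.

(1) a6 + a2 = 7 + 20 = 27; 27 ≥ 27  OK
(2) a2 = 20 ≠ 21 and a5 = 3 ≠ 5; both disjuncts false  FAIL
(3) a2 + a6 = 20 + 7 = 27; 27 ≤ 30, bound 30 not met  FAIL
(4) a2 = 20 = 20 (first disjunct)  OK
(5) a2 * a6 = 20 * 7 = 140, not 137  FAIL
(6) a8 = 16 > 15, so we need a1 ≤ 19; a1 = 16 ≤ 19  OK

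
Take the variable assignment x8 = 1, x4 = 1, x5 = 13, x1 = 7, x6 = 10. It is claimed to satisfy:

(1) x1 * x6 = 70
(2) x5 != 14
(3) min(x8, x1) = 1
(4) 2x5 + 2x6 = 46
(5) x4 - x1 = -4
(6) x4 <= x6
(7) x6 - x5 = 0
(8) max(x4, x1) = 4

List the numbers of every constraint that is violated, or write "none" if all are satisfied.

(1) x1 * x6 = 7 * 10 = 70  yes
(2) x5 = 13, and 13 ≠ 14  yes
(3) min(1, 7) = 1  yes
(4) 2x5 + 2x6 = 2(13) + 2(10) = 46  yes
(5) x4 - x1 = 1 - 7 = -6, not -4  no
(6) x4 = 1, x6 = 10; 1 ≤ 10  yes
(7) x6 - x5 = 10 - 13 = -3, not 0  no
(8) max(1, 7) = 7, not 4  no

Violated: 5, 7, and 8.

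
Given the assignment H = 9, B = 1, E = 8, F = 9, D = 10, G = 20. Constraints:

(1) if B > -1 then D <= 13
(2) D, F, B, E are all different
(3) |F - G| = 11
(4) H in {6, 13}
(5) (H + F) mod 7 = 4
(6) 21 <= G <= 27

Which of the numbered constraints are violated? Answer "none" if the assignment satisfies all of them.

(1) B = 1 > -1, so we need D ≤ 13; D = 10 ≤ 13  OK
(2) values 10, 9, 1, 8 are pairwise distinct  OK
(3) |9 - 20| = 11  OK
(4) H = 9 is not in {6, 13}  FAIL
(5) H + F = 18; 18 mod 7 = 4  OK
(6) G = 20 is outside [21, 27]  FAIL

Violated: 4, 6.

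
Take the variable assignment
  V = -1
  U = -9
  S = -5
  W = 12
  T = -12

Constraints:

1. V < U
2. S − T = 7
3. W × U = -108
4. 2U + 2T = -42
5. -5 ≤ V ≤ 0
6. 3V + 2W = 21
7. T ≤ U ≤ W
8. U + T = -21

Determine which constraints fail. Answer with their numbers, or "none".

Constraint 1 is violated.

1. V = -1, U = -9; -1 ≥ -9 (want <)  no
2. S − T = -5 − (-12) = 7  yes
3. W × U = 12 × (-9) = -108  yes
4. 2U + 2T = 2(-9) + 2(-12) = -42  yes
5. V = -1 lies in [-5, 0]  yes
6. 3V + 2W = 3(-1) + 2(12) = 21  yes
7. values -12 ≤ -9 ≤ 12  yes
8. U + T = -9 + (-12) = -21  yes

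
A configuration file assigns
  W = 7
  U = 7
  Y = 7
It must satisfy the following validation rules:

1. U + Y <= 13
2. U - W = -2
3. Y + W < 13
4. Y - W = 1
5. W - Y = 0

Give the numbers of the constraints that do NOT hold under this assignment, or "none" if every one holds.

1. U + Y = 7 + 7 = 14; 14 > 13, bound 13 not met — does not hold.
2. U - W = 7 - 7 = 0, not -2 — does not hold.
3. Y + W = 7 + 7 = 14; 14 ≥ 13, bound 13 not met — does not hold.
4. Y - W = 7 - 7 = 0, not 1 — does not hold.
5. W - Y = 7 - 7 = 0 — holds.

Constraints 1, 2, 3, 4 are violated.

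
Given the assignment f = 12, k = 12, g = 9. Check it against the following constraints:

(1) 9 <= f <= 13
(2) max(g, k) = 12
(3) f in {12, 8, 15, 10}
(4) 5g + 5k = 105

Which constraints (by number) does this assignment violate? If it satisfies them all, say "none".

Yes — all constraints hold.

(1) f = 12 lies in [9, 13]  true
(2) max(9, 12) = 12  true
(3) f = 12 is in {12, 8, 15, 10}  true
(4) 5g + 5k = 5(9) + 5(12) = 105  true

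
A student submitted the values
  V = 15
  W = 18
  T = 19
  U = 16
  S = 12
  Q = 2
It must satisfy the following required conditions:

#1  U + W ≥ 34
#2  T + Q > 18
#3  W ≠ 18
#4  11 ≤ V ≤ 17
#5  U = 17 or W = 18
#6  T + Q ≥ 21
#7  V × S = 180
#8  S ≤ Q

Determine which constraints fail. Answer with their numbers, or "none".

#1 U + W = 16 + 18 = 34; 34 ≥ 34  holds
#2 T + Q = 19 + 2 = 21; 21 > 18  holds
#3 W = 18, but 18 is required to differ  fails
#4 V = 15 lies in [11, 17]  holds
#5 U = 16 ≠ 17, but W = 18 = 18 (second disjunct)  holds
#6 T + Q = 19 + 2 = 21; 21 ≥ 21  holds
#7 V × S = 15 × 12 = 180  holds
#8 S = 12, Q = 2; 12 > 2 (want ≤)  fails

No — constraints 3 and 8 are not satisfied.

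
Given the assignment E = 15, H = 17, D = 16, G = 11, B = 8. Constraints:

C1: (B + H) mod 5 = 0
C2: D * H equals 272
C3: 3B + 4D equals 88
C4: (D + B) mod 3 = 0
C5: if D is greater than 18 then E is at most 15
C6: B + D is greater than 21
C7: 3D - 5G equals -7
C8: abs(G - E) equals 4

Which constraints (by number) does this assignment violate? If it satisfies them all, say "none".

C1: B + H = 25; 25 mod 5 = 0  ✓
C2: D * H = 16 * 17 = 272  ✓
C3: 3B + 4D = 3(8) + 4(16) = 88  ✓
C4: D + B = 24; 24 mod 3 = 0  ✓
C5: D = 16, not > 18; antecedent false, conditional vacuously true  ✓
C6: B + D = 8 + 16 = 24; 24 > 21  ✓
C7: 3D - 5G = 3(16) - 5(11) = -7  ✓
C8: abs(11 - 15) = 4  ✓

All constraints are satisfied.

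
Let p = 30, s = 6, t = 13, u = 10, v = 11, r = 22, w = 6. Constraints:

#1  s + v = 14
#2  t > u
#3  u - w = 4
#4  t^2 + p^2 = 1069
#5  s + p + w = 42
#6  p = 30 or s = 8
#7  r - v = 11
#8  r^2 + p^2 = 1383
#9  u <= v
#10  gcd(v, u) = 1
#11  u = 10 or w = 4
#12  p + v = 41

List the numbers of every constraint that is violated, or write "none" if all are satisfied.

Violated: 1 and 8.

#1 s + v = 6 + 11 = 17, not 14 — does not hold.
#2 t = 13, u = 10; 13 > 10 — holds.
#3 u - w = 10 - 6 = 4 — holds.
#4 t^2 + p^2 = 13^2 + 30^2 = 169 + 900 = 1069 — holds.
#5 s + p + w = 6 + 30 + 6 = 42 — holds.
#6 p = 30 = 30 (first disjunct) — holds.
#7 r - v = 22 - 11 = 11 — holds.
#8 r^2 + p^2 = 22^2 + 30^2 = 484 + 900 = 1384, not 1383 — does not hold.
#9 u = 10, v = 11; 10 ≤ 11 — holds.
#10 gcd(11, 10) = 1 — holds.
#11 u = 10 = 10 (first disjunct) — holds.
#12 p + v = 30 + 11 = 41 — holds.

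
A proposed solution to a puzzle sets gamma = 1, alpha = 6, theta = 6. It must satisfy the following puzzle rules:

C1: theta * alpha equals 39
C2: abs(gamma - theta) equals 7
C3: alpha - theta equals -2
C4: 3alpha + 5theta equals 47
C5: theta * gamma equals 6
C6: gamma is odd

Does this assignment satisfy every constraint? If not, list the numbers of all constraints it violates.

The assignment fails constraints 1, 2, 3, and 4.

C1: theta * alpha = 6 * 6 = 36, not 39  ✘
C2: abs(1 - 6) = 5, not 7  ✘
C3: alpha - theta = 6 - 6 = 0, not -2  ✘
C4: 3alpha + 5theta = 3(6) + 5(6) = 48, not 47  ✘
C5: theta * gamma = 6 * 1 = 6  ✔
C6: gamma = 1 is odd  ✔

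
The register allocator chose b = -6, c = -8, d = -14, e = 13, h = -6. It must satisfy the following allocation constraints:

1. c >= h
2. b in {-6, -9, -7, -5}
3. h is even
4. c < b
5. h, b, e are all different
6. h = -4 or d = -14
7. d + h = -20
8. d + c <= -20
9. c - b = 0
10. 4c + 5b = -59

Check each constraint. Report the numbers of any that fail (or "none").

1. c = -8, h = -6; -8 < -6 (want ≥)  false
2. b = -6 is in {-6, -9, -7, -5}  true
3. h = -6 is even  true
4. c = -8, b = -6; -8 < -6  true
5. h = b = -6, not all different  false
6. h = -6 ≠ -4, but d = -14 = -14 (second disjunct)  true
7. d + h = -14 + (-6) = -20  true
8. d + c = -14 + (-8) = -22; -22 ≤ -20  true
9. c - b = -8 - (-6) = -2, not 0  false
10. 4c + 5b = 4(-8) + 5(-6) = -62, not -59  false

The assignment fails constraints 1, 5, 9, and 10.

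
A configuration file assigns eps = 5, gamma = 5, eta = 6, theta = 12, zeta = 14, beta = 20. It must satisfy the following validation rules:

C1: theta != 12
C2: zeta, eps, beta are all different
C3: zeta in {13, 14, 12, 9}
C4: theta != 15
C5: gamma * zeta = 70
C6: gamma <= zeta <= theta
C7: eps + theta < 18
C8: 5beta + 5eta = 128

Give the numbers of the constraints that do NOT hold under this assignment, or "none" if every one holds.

C1: theta = 12, but 12 is required to differ — violated.
C2: values 14, 5, 20 are pairwise distinct — OK.
C3: zeta = 14 is in {13, 14, 12, 9} — OK.
C4: theta = 12, and 12 ≠ 15 — OK.
C5: gamma * zeta = 5 * 14 = 70 — OK.
C6: values 5, 14, 12; zeta = 14 is not <= theta = 12 — violated.
C7: eps + theta = 5 + 12 = 17; 17 < 18 — OK.
C8: 5beta + 5eta = 5(20) + 5(6) = 130, not 128 — violated.

No — constraints 1, 6, and 8 are not satisfied.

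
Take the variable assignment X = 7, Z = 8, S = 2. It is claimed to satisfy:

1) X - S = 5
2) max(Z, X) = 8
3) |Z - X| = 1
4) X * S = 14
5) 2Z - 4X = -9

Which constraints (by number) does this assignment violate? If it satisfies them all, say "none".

No — constraint 5 is not satisfied.

1) X - S = 7 - 2 = 5 — OK.
2) max(8, 7) = 8 — OK.
3) |8 - 7| = 1 — OK.
4) X * S = 7 * 2 = 14 — OK.
5) 2Z - 4X = 2(8) - 4(7) = -12, not -9 — violated.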